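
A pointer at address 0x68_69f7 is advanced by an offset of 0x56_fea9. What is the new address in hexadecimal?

0xbf68a0

Add column by column in base 16, right to left:
  7+9 = 0 carry 1
  f+a+1 = a carry 1
  9+e+1 = 8 carry 1
  6+f+1 = 6 carry 1
  8+6+1 = f
  6+5 = b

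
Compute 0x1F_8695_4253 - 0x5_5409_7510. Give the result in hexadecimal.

Subtract column by column in base 16:
  3-0 → 3
  5-1 → 4
  2-5 → D (borrow)
  4-7-1 → C (borrow)
  5-9-1 → B (borrow)
  9-0-1 → 8
  6-4 → 2
  8-5 → 3
  F-5 → A
  1-0 → 1

0x1A328BCD43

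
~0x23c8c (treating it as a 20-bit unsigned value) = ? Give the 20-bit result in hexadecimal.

0xdc373

Each hex digit d becomes f−d:
  2→d, 3→c, c→3, 8→7, c→3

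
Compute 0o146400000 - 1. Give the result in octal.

The trailing 5 digits are 0, so subtracting 1 borrows through: they become 7 and the next digit up decrements.

0o146377777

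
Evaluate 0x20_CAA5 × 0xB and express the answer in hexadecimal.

Multiply each base-16 digit by 11, carrying:
  5×11 = 55 → write 7 carry 3
  A×11+3 = 113 → write 1 carry 7
  A×11+7 = 117 → write 5 carry 7
  C×11+7 = 139 → write B carry 8
  0×11+8 = 8 → write 8
  2×11 = 22 → write 6 carry 1
  remaining carry: 1

0x168B517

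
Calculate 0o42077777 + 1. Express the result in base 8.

The trailing 5 digits are 7 (max in base 8), so adding 1 cascades: they roll to 0 and the next digit up increments.

0o42100000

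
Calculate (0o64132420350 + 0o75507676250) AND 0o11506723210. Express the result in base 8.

0o1402302200

Add column by column in base 8, right to left:
  0+0 = 0
  5+5 = 2 carry 1
  3+2+1 = 6
  0+6 = 6
  2+7 = 1 carry 1
  4+6+1 = 3 carry 1
  2+7+1 = 2 carry 1
  3+0+1 = 4
  1+5 = 6
  4+5 = 1 carry 1
  6+7+1 = 6 carry 1
  final carry 1
Sum = 0o161642316620; now AND with 0o11506723210:
  1&0=0, 6&1=0, 1&1=1, 6&5=4, 4&0=0, 2&6=2, 3&7=3, 1&2=0, 6&3=2, 6&2=2, 2&1=0, 0&0=0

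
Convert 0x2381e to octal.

0o434036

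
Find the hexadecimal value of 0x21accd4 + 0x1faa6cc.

Add column by column in base 16, right to left:
  4+c = 0 carry 1
  d+c+1 = a carry 1
  c+6+1 = 3 carry 1
  c+a+1 = 7 carry 1
  a+a+1 = 5 carry 1
  1+f+1 = 1 carry 1
  2+1+1 = 4

0x41573a0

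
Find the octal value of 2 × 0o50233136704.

Multiply each base-8 digit by 2, carrying:
  4×2 = 8 → write 0 carry 1
  0×2+1 = 1 → write 1
  7×2 = 14 → write 6 carry 1
  6×2+1 = 13 → write 5 carry 1
  3×2+1 = 7 → write 7
  1×2 = 2 → write 2
  3×2 = 6 → write 6
  3×2 = 6 → write 6
  2×2 = 4 → write 4
  0×2 = 0 → write 0
  5×2 = 10 → write 2 carry 1
  remaining carry: 1

0o120466275610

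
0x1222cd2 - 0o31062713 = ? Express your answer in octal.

0o57343407

0x1222cd2 = 0o110426322 in octal.
Subtract column by column in base 8:
  2-3 → 7 (borrow)
  2-1-1 → 0
  3-7 → 4 (borrow)
  6-2-1 → 3
  2-6 → 4 (borrow)
  4-0-1 → 3
  0-1 → 7 (borrow)
  1-3-1 → 5 (borrow)
  1-0-1 → 0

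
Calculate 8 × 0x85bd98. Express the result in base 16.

0x42decc0

Multiply each base-16 digit by 8, carrying:
  8×8 = 64 → write 0 carry 4
  9×8+4 = 76 → write c carry 4
  d×8+4 = 108 → write c carry 6
  b×8+6 = 94 → write e carry 5
  5×8+5 = 45 → write d carry 2
  8×8+2 = 66 → write 2 carry 4
  remaining carry: 4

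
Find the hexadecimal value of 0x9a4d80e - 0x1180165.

Subtract column by column in base 16:
  e-5 → 9
  0-6 → a (borrow)
  8-1-1 → 6
  d-0 → d
  4-8 → c (borrow)
  a-1-1 → 8
  9-1 → 8

0x88cd6a9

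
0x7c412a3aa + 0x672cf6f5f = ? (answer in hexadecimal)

Add column by column in base 16, right to left:
  a+f = 9 carry 1
  a+5+1 = 0 carry 1
  3+f+1 = 3 carry 1
  a+6+1 = 1 carry 1
  2+f+1 = 2 carry 1
  1+c+1 = e
  4+2 = 6
  c+7 = 3 carry 1
  7+6+1 = e

0xe36e21309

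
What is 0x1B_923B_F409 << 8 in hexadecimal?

Shifting left by 8 bits = 2 hex digits: append 2 zeros.

0x1B923BF40900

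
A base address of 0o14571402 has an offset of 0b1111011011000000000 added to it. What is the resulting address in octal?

0b1111011011000000000 = 0o1733000 in octal.
Add column by column in base 8, right to left:
  2+0 = 2
  0+0 = 0
  4+0 = 4
  1+3 = 4
  7+3 = 2 carry 1
  5+7+1 = 5 carry 1
  4+1+1 = 6
  1+0 = 1

0o16524402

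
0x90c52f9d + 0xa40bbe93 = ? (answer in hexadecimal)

0x134d0ee30

Add column by column in base 16, right to left:
  d+3 = 0 carry 1
  9+9+1 = 3 carry 1
  f+e+1 = e carry 1
  2+b+1 = e
  5+b = 0 carry 1
  c+0+1 = d
  0+4 = 4
  9+a = 3 carry 1
  final carry 1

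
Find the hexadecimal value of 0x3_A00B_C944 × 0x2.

0x740179288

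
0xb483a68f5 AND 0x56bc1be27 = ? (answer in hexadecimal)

0x148002825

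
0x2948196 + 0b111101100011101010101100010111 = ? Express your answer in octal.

0x2948196 = 0o245100626 in octal.
0b111101100011101010101100010111 = 0o7543525427 in octal.
Add column by column in base 8, right to left:
  6+7 = 5 carry 1
  2+2+1 = 5
  6+4 = 2 carry 1
  0+5+1 = 6
  0+2 = 2
  1+5 = 6
  5+3 = 0 carry 1
  4+4+1 = 1 carry 1
  2+5+1 = 0 carry 1
  0+7+1 = 0 carry 1
  final carry 1

0o10010626255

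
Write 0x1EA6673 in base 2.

Expand each hex digit to 4 bits: 1=0001 E=1110 A=1010 6=0110 6=0110 7=0111 3=0011.

0b1111010100110011001110011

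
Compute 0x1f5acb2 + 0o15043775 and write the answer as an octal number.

0o212372257

0x1f5acb2 = 0o175326262 in octal.
Add column by column in base 8, right to left:
  2+5 = 7
  6+7 = 5 carry 1
  2+7+1 = 2 carry 1
  6+3+1 = 2 carry 1
  2+4+1 = 7
  3+0 = 3
  5+5 = 2 carry 1
  7+1+1 = 1 carry 1
  1+0+1 = 2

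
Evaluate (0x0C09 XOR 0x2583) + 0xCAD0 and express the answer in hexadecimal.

0xF45A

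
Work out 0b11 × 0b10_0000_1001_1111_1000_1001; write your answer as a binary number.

0b11000011101111010011011

Multiply each base-2 digit by 3, carrying:
  1×3 = 3 → write 1 carry 1
  0×3+1 = 1 → write 1
  0×3 = 0 → write 0
  1×3 = 3 → write 1 carry 1
  0×3+1 = 1 → write 1
  0×3 = 0 → write 0
  0×3 = 0 → write 0
  1×3 = 3 → write 1 carry 1
  1×3+1 = 4 → write 0 carry 2
  1×3+2 = 5 → write 1 carry 2
  1×3+2 = 5 → write 1 carry 2
  1×3+2 = 5 → write 1 carry 2
  1×3+2 = 5 → write 1 carry 2
  0×3+2 = 2 → write 0 carry 1
  0×3+1 = 1 → write 1
  1×3 = 3 → write 1 carry 1
  0×3+1 = 1 → write 1
  0×3 = 0 → write 0
  0×3 = 0 → write 0
  0×3 = 0 → write 0
  0×3 = 0 → write 0
  1×3 = 3 → write 1 carry 1
  remaining carry: 1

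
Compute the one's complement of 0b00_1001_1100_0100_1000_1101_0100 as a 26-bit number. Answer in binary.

Invert each bit: 00100111000100100011010100 → 11011000111011011100101011.

0b11011000111011011100101011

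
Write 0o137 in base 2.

Each octal digit is 3 bits: 1=001 3=011 7=111.

0b1011111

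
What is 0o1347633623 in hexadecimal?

0xB9F3793

Each octal digit is 3 bits: 1=001 3=011 4=100 7=111 6=110 3=011 3=011 6=110 2=010 3=011.
Group the bits into nibbles: 1011 1001 1111 0011 0111 1001 0011 → B9F3793.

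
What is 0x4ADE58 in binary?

Expand each hex digit to 4 bits: 4=0100 A=1010 D=1101 E=1110 5=0101 8=1000.

0b10010101101111001011000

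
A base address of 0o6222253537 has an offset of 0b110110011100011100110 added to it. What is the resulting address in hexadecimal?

0o6222253537 = 0x3249575F in hexadecimal.
0b110110011100011100110 = 0x1B38E6 in hexadecimal.
Add column by column in base 16, right to left:
  F+6 = 5 carry 1
  5+E+1 = 4 carry 1
  7+8+1 = 0 carry 1
  5+3+1 = 9
  9+B = 4 carry 1
  4+1+1 = 6
  2+0 = 2
  3+0 = 3

0x32649045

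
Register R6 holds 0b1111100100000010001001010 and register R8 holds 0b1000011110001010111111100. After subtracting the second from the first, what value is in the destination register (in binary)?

0b111000101110111001001110

Subtract column by column in base 2:
  0-0 → 0
  1-0 → 1
  0-1 → 1 (borrow)
  1-1-1 → 1 (borrow)
  0-1-1 → 0 (borrow)
  0-1-1 → 0 (borrow)
  1-1-1 → 1 (borrow)
  0-1-1 → 0 (borrow)
  0-1-1 → 0 (borrow)
  0-0-1 → 1 (borrow)
  1-1-1 → 1 (borrow)
  0-0-1 → 1 (borrow)
  0-1-1 → 0 (borrow)
  0-0-1 → 1 (borrow)
  0-0-1 → 1 (borrow)
  0-0-1 → 1 (borrow)
  0-1-1 → 0 (borrow)
  1-1-1 → 1 (borrow)
  0-1-1 → 0 (borrow)
  0-1-1 → 0 (borrow)
  1-0-1 → 0
  1-0 → 1
  1-0 → 1
  1-0 → 1
  1-1 → 0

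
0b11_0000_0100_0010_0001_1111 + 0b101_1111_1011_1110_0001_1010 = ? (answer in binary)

Add column by column in base 2, right to left:
  1+0 = 1
  1+1 = 0 carry 1
  1+0+1 = 0 carry 1
  1+1+1 = 1 carry 1
  1+1+1 = 1 carry 1
  0+0+1 = 1
  0+0 = 0
  0+0 = 0
  0+0 = 0
  1+1 = 0 carry 1
  0+1+1 = 0 carry 1
  0+1+1 = 0 carry 1
  0+1+1 = 0 carry 1
  0+1+1 = 0 carry 1
  1+0+1 = 0 carry 1
  0+1+1 = 0 carry 1
  0+1+1 = 0 carry 1
  0+1+1 = 0 carry 1
  0+1+1 = 0 carry 1
  0+1+1 = 0 carry 1
  1+1+1 = 1 carry 1
  1+0+1 = 0 carry 1
  0+1+1 = 0 carry 1
  final carry 1

0b100100000000000000111001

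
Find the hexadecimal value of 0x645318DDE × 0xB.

0x44F921188A

Multiply each base-16 digit by 11, carrying:
  E×11 = 154 → write A carry 9
  D×11+9 = 152 → write 8 carry 9
  D×11+9 = 152 → write 8 carry 9
  8×11+9 = 97 → write 1 carry 6
  1×11+6 = 17 → write 1 carry 1
  3×11+1 = 34 → write 2 carry 2
  5×11+2 = 57 → write 9 carry 3
  4×11+3 = 47 → write F carry 2
  6×11+2 = 68 → write 4 carry 4
  remaining carry: 4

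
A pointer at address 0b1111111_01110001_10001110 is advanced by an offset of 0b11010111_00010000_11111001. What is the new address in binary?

0b1010101101000001010000111

Add column by column in base 2, right to left:
  0+1 = 1
  1+0 = 1
  1+0 = 1
  1+1 = 0 carry 1
  0+1+1 = 0 carry 1
  0+1+1 = 0 carry 1
  0+1+1 = 0 carry 1
  1+1+1 = 1 carry 1
  1+0+1 = 0 carry 1
  0+0+1 = 1
  0+0 = 0
  0+0 = 0
  1+1 = 0 carry 1
  1+0+1 = 0 carry 1
  1+0+1 = 0 carry 1
  0+0+1 = 1
  1+1 = 0 carry 1
  1+1+1 = 1 carry 1
  1+1+1 = 1 carry 1
  1+0+1 = 0 carry 1
  1+1+1 = 1 carry 1
  1+0+1 = 0 carry 1
  1+1+1 = 1 carry 1
  0+1+1 = 0 carry 1
  final carry 1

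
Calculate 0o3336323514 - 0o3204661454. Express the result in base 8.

Subtract column by column in base 8:
  4-4 → 0
  1-5 → 4 (borrow)
  5-4-1 → 0
  3-1 → 2
  2-6 → 4 (borrow)
  3-6-1 → 4 (borrow)
  6-4-1 → 1
  3-0 → 3
  3-2 → 1
  3-3 → 0

0o131442040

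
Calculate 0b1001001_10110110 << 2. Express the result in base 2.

Left shift by 2: append 2 zero bits.

0b10010011011011000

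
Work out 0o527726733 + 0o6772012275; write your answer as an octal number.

Add column by column in base 8, right to left:
  3+5 = 0 carry 1
  3+7+1 = 3 carry 1
  7+2+1 = 2 carry 1
  6+2+1 = 1 carry 1
  2+1+1 = 4
  7+0 = 7
  7+2 = 1 carry 1
  2+7+1 = 2 carry 1
  5+7+1 = 5 carry 1
  0+6+1 = 7

0o7521741230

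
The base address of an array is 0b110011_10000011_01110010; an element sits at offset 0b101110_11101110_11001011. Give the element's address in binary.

0b11000100111001000111101

Add column by column in base 2, right to left:
  0+1 = 1
  1+1 = 0 carry 1
  0+0+1 = 1
  0+1 = 1
  1+0 = 1
  1+0 = 1
  1+1 = 0 carry 1
  0+1+1 = 0 carry 1
  1+0+1 = 0 carry 1
  1+1+1 = 1 carry 1
  0+1+1 = 0 carry 1
  0+1+1 = 0 carry 1
  0+0+1 = 1
  0+1 = 1
  0+1 = 1
  1+1 = 0 carry 1
  1+0+1 = 0 carry 1
  1+1+1 = 1 carry 1
  0+1+1 = 0 carry 1
  0+1+1 = 0 carry 1
  1+0+1 = 0 carry 1
  1+1+1 = 1 carry 1
  final carry 1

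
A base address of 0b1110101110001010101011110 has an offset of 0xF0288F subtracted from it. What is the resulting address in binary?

0b111001101110110011001111

0xF0288F = 0b111100000010100010001111 in binary.
Subtract column by column in base 2:
  0-1 → 1 (borrow)
  1-1-1 → 1 (borrow)
  1-1-1 → 1 (borrow)
  1-1-1 → 1 (borrow)
  1-0-1 → 0
  0-0 → 0
  1-0 → 1
  0-1 → 1 (borrow)
  1-0-1 → 0
  0-0 → 0
  1-0 → 1
  0-1 → 1 (borrow)
  1-0-1 → 0
  0-1 → 1 (borrow)
  0-0-1 → 1 (borrow)
  0-0-1 → 1 (borrow)
  1-0-1 → 0
  1-0 → 1
  1-0 → 1
  0-0 → 0
  1-1 → 0
  0-1 → 1 (borrow)
  1-1-1 → 1 (borrow)
  1-1-1 → 1 (borrow)
  1-0-1 → 0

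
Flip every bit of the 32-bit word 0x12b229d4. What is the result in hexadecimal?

0xed4dd62b

Each hex digit d becomes f−d:
  1→e, 2→d, b→4, 2→d, 2→d, 9→6, d→2, 4→b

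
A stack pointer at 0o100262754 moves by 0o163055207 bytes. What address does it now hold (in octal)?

Add column by column in base 8, right to left:
  4+7 = 3 carry 1
  5+0+1 = 6
  7+2 = 1 carry 1
  2+5+1 = 0 carry 1
  6+5+1 = 4 carry 1
  2+0+1 = 3
  0+3 = 3
  0+6 = 6
  1+1 = 2

0o263340163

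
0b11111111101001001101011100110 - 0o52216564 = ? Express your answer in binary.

0o52216564 = 0b101010010001110101110100 in binary.
Subtract column by column in base 2:
  0-0 → 0
  1-0 → 1
  1-1 → 0
  0-0 → 0
  0-1 → 1 (borrow)
  1-1-1 → 1 (borrow)
  1-1-1 → 1 (borrow)
  1-0-1 → 0
  0-1 → 1 (borrow)
  1-0-1 → 0
  0-1 → 1 (borrow)
  1-1-1 → 1 (borrow)
  1-1-1 → 1 (borrow)
  0-0-1 → 1 (borrow)
  0-0-1 → 1 (borrow)
  1-0-1 → 0
  0-1 → 1 (borrow)
  0-0-1 → 1 (borrow)
  1-0-1 → 0
  0-1 → 1 (borrow)
  1-0-1 → 0
  1-1 → 0
  1-0 → 1
  1-1 → 0
  1-0 → 1
  1-0 → 1
  1-0 → 1
  1-0 → 1
  1-0 → 1

0b11111010010110111110101110010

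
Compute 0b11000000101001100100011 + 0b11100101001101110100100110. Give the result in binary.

0b11111101010011000001001001

Add column by column in base 2, right to left:
  1+0 = 1
  1+1 = 0 carry 1
  0+1+1 = 0 carry 1
  0+0+1 = 1
  0+0 = 0
  1+1 = 0 carry 1
  0+0+1 = 1
  0+0 = 0
  1+1 = 0 carry 1
  1+0+1 = 0 carry 1
  0+1+1 = 0 carry 1
  0+1+1 = 0 carry 1
  1+1+1 = 1 carry 1
  0+0+1 = 1
  1+1 = 0 carry 1
  0+1+1 = 0 carry 1
  0+0+1 = 1
  0+0 = 0
  0+1 = 1
  0+0 = 0
  0+1 = 1
  1+0 = 1
  1+0 = 1
  0+1 = 1
  0+1 = 1
  0+1 = 1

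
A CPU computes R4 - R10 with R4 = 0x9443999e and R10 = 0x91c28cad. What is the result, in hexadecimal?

0x2810cf1

Subtract column by column in base 16:
  e-d → 1
  9-a → f (borrow)
  9-c-1 → c (borrow)
  9-8-1 → 0
  3-2 → 1
  4-c → 8 (borrow)
  4-1-1 → 2
  9-9 → 0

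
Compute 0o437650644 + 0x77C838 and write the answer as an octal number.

0x77C838 = 0o35744070 in octal.
Add column by column in base 8, right to left:
  4+0 = 4
  4+7 = 3 carry 1
  6+0+1 = 7
  0+4 = 4
  5+4 = 1 carry 1
  6+7+1 = 6 carry 1
  7+5+1 = 5 carry 1
  3+3+1 = 7
  4+0 = 4

0o475614734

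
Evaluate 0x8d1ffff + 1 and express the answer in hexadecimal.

0x8d20000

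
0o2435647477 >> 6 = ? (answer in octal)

0o24356474

Shifting right by 6 bits = 2 oct digits: drop the last 2.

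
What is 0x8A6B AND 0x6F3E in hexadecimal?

0x0A2A

AND each hex digit independently (no carries):
  8&6=0, A&F=A, 6&3=2, B&E=A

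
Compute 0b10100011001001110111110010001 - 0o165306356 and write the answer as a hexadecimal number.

0b10100011001001110111110010001 = 0x1464ef91 in hexadecimal.
0o165306356 = 0x1d58cee in hexadecimal.
Subtract column by column in base 16:
  1-e → 3 (borrow)
  9-e-1 → a (borrow)
  f-c-1 → 2
  e-8 → 6
  4-5 → f (borrow)
  6-d-1 → 8 (borrow)
  4-1-1 → 2
  1-0 → 1

0x128f62a3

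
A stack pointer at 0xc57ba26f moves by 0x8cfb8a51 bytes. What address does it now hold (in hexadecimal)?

Add column by column in base 16, right to left:
  f+1 = 0 carry 1
  6+5+1 = c
  2+a = c
  a+8 = 2 carry 1
  b+b+1 = 7 carry 1
  7+f+1 = 7 carry 1
  5+c+1 = 2 carry 1
  c+8+1 = 5 carry 1
  final carry 1

0x152772cc0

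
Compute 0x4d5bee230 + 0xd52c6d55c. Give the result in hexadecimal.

Add column by column in base 16, right to left:
  0+c = c
  3+5 = 8
  2+5 = 7
  e+d = b carry 1
  e+6+1 = 5 carry 1
  b+c+1 = 8 carry 1
  5+2+1 = 8
  d+5 = 2 carry 1
  4+d+1 = 2 carry 1
  final carry 1

0x122885b78c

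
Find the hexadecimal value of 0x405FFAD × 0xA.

0x283BFCC2

Multiply each base-16 digit by 10, carrying:
  D×10 = 130 → write 2 carry 8
  A×10+8 = 108 → write C carry 6
  F×10+6 = 156 → write C carry 9
  F×10+9 = 159 → write F carry 9
  5×10+9 = 59 → write B carry 3
  0×10+3 = 3 → write 3
  4×10 = 40 → write 8 carry 2
  remaining carry: 2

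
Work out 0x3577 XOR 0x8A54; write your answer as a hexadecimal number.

0xBF23

XOR each hex digit independently (no carries):
  3^8=B, 5^A=F, 7^5=2, 7^4=3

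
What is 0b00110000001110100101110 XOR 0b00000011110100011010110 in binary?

XOR bit by bit (1 where the bits differ):
  00110000001110100101110
^ 00000011110100011010110
= 00110011111010111111000

0b00110011111010111111000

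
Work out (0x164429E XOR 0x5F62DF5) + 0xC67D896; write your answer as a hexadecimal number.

0x10FA4801

First 0x164429E XOR 0x5F62DF5 = 0x4926F6B.
Add column by column in base 16, right to left:
  B+6 = 1 carry 1
  6+9+1 = 0 carry 1
  F+8+1 = 8 carry 1
  6+D+1 = 4 carry 1
  2+7+1 = A
  9+6 = F
  4+C = 0 carry 1
  final carry 1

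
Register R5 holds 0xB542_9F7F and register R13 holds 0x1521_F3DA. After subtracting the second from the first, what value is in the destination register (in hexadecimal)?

Subtract column by column in base 16:
  F-A → 5
  7-D → A (borrow)
  F-3-1 → B
  9-F → A (borrow)
  2-1-1 → 0
  4-2 → 2
  5-5 → 0
  B-1 → A

0xA020ABA5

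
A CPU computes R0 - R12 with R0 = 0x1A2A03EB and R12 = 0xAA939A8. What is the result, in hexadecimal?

0xF80CA43

Subtract column by column in base 16:
  B-8 → 3
  E-A → 4
  3-9 → A (borrow)
  0-3-1 → C (borrow)
  A-9-1 → 0
  2-A → 8 (borrow)
  A-A-1 → F (borrow)
  1-0-1 → 0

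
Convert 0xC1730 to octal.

0o3013460

Expand each hex digit to 4 bits: C=1100 1=0001 7=0111 3=0011 0=0000.
Group the bits in threes: 011 000 001 011 100 110 000 → 3013460.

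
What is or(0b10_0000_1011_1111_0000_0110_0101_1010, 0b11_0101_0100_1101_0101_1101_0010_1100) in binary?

0b110101111111110101111101111110

OR bit by bit (1 where either bit is 1):
  100000101111110000011001011010
| 110101010011010101110100101100
= 110101111111110101111101111110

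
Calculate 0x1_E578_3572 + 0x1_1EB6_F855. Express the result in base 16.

0x3042F2DC7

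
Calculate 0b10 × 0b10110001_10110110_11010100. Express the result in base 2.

0b1011000110110110110101000

Multiply each base-2 digit by 2, carrying:
  0×2 = 0 → write 0
  0×2 = 0 → write 0
  1×2 = 2 → write 0 carry 1
  0×2+1 = 1 → write 1
  1×2 = 2 → write 0 carry 1
  0×2+1 = 1 → write 1
  1×2 = 2 → write 0 carry 1
  1×2+1 = 3 → write 1 carry 1
  0×2+1 = 1 → write 1
  1×2 = 2 → write 0 carry 1
  1×2+1 = 3 → write 1 carry 1
  0×2+1 = 1 → write 1
  1×2 = 2 → write 0 carry 1
  1×2+1 = 3 → write 1 carry 1
  0×2+1 = 1 → write 1
  1×2 = 2 → write 0 carry 1
  1×2+1 = 3 → write 1 carry 1
  0×2+1 = 1 → write 1
  0×2 = 0 → write 0
  0×2 = 0 → write 0
  1×2 = 2 → write 0 carry 1
  1×2+1 = 3 → write 1 carry 1
  0×2+1 = 1 → write 1
  1×2 = 2 → write 0 carry 1
  remaining carry: 1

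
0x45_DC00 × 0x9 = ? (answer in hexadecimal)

Multiply each base-16 digit by 9, carrying:
  0×9 = 0 → write 0
  0×9 = 0 → write 0
  C×9 = 108 → write C carry 6
  D×9+6 = 123 → write B carry 7
  5×9+7 = 52 → write 4 carry 3
  4×9+3 = 39 → write 7 carry 2
  remaining carry: 2

0x274BC00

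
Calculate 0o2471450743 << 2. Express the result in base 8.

2 bits is not a whole number of base-8 digits; in binary: 10100111001100101000111100011 << 2 = 1010011100110010100011110001100.

0o12346243614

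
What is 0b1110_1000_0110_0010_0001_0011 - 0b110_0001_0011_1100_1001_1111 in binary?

Subtract column by column in base 2:
  1-1 → 0
  1-1 → 0
  0-1 → 1 (borrow)
  0-1-1 → 0 (borrow)
  1-1-1 → 1 (borrow)
  0-0-1 → 1 (borrow)
  0-0-1 → 1 (borrow)
  0-1-1 → 0 (borrow)
  0-0-1 → 1 (borrow)
  1-0-1 → 0
  0-1 → 1 (borrow)
  0-1-1 → 0 (borrow)
  0-1-1 → 0 (borrow)
  1-1-1 → 1 (borrow)
  1-0-1 → 0
  0-0 → 0
  0-1 → 1 (borrow)
  0-0-1 → 1 (borrow)
  0-0-1 → 1 (borrow)
  1-0-1 → 0
  0-0 → 0
  1-1 → 0
  1-1 → 0
  1-0 → 1

0b100001110010010101110100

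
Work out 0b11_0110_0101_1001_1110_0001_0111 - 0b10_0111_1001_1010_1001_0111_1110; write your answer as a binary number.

0b111010111111010010011001

Subtract column by column in base 2:
  1-0 → 1
  1-1 → 0
  1-1 → 0
  0-1 → 1 (borrow)
  1-1-1 → 1 (borrow)
  0-1-1 → 0 (borrow)
  0-1-1 → 0 (borrow)
  0-0-1 → 1 (borrow)
  0-1-1 → 0 (borrow)
  1-0-1 → 0
  1-0 → 1
  1-1 → 0
  1-0 → 1
  0-1 → 1 (borrow)
  0-0-1 → 1 (borrow)
  1-1-1 → 1 (borrow)
  1-1-1 → 1 (borrow)
  0-0-1 → 1 (borrow)
  1-0-1 → 0
  0-1 → 1 (borrow)
  0-1-1 → 0 (borrow)
  1-1-1 → 1 (borrow)
  1-1-1 → 1 (borrow)
  0-0-1 → 1 (borrow)
  1-0-1 → 0
  1-1 → 0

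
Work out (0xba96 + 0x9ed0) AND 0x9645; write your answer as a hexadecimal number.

Add column by column in base 16, right to left:
  6+0 = 6
  9+d = 6 carry 1
  a+e+1 = 9 carry 1
  b+9+1 = 5 carry 1
  final carry 1
Sum = 0x15966; now AND with 0x9645:
  1&0=0, 5&9=1, 9&6=0, 6&4=4, 6&5=4

0x1044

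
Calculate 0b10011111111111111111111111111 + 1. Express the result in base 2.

0b10100000000000000000000000000

The trailing 26 digits are 1 (max in base 2), so adding 1 cascades: they roll to 0 and the next digit up increments.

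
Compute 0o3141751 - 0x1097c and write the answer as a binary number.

0o3141751 = 0b11001100001111101001 in binary.
0x1097c = 0b10000100101111100 in binary.
Subtract column by column in base 2:
  1-0 → 1
  0-0 → 0
  0-1 → 1 (borrow)
  1-1-1 → 1 (borrow)
  0-1-1 → 0 (borrow)
  1-1-1 → 1 (borrow)
  1-1-1 → 1 (borrow)
  1-0-1 → 0
  1-1 → 0
  1-0 → 1
  0-0 → 0
  0-1 → 1 (borrow)
  0-0-1 → 1 (borrow)
  0-0-1 → 1 (borrow)
  1-0-1 → 0
  1-0 → 1
  0-1 → 1 (borrow)
  0-0-1 → 1 (borrow)
  1-0-1 → 0
  1-0 → 1

0b10111011101001101101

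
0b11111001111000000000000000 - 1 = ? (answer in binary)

0b11111001110111111111111111

The trailing 15 digits are 0, so subtracting 1 borrows through: they become 1 and the next digit up decrements.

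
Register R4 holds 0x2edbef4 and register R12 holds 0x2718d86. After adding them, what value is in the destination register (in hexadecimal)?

Add column by column in base 16, right to left:
  4+6 = a
  f+8 = 7 carry 1
  e+d+1 = c carry 1
  b+8+1 = 4 carry 1
  d+1+1 = f
  e+7 = 5 carry 1
  2+2+1 = 5

0x55f4c7a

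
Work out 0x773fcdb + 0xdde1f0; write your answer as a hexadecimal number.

0x851decb

Add column by column in base 16, right to left:
  b+0 = b
  d+f = c carry 1
  c+1+1 = e
  f+e = d carry 1
  3+d+1 = 1 carry 1
  7+d+1 = 5 carry 1
  7+0+1 = 8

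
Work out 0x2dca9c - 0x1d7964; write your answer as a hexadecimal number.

0x105138

Subtract column by column in base 16:
  c-4 → 8
  9-6 → 3
  a-9 → 1
  c-7 → 5
  d-d → 0
  2-1 → 1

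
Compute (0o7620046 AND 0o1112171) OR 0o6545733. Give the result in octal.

0o7620046 AND 0o1112171 = 0o1000040.
Then OR with 0o6545733.

0o7545773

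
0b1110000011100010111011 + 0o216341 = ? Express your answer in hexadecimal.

0b1110000011100010111011 = 0x3838BB in hexadecimal.
0o216341 = 0x11CE1 in hexadecimal.
Add column by column in base 16, right to left:
  B+1 = C
  B+E = 9 carry 1
  8+C+1 = 5 carry 1
  3+1+1 = 5
  8+1 = 9
  3+0 = 3

0x39559C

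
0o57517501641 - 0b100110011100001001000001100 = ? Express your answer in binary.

0b101111000011100000111000110010101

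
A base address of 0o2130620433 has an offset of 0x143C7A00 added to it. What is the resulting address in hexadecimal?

0o2130620433 = 0x1163211B in hexadecimal.
Add column by column in base 16, right to left:
  B+0 = B
  1+0 = 1
  1+A = B
  2+7 = 9
  3+C = F
  6+3 = 9
  1+4 = 5
  1+1 = 2

0x259F9B1B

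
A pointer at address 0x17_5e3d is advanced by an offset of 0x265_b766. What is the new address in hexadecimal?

Add column by column in base 16, right to left:
  d+6 = 3 carry 1
  3+6+1 = a
  e+7 = 5 carry 1
  5+b+1 = 1 carry 1
  7+5+1 = d
  1+6 = 7
  0+2 = 2

0x27d15a3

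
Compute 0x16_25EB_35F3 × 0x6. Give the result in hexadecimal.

0x84E38343B2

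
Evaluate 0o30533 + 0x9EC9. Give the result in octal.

0x9EC9 = 0o117311 in octal.
Add column by column in base 8, right to left:
  3+1 = 4
  3+1 = 4
  5+3 = 0 carry 1
  0+7+1 = 0 carry 1
  3+1+1 = 5
  0+1 = 1

0o150044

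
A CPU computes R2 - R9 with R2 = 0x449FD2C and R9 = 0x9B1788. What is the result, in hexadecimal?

Subtract column by column in base 16:
  C-8 → 4
  2-8 → A (borrow)
  D-7-1 → 5
  F-1 → E
  9-B → E (borrow)
  4-9-1 → A (borrow)
  4-0-1 → 3

0x3AEE5A4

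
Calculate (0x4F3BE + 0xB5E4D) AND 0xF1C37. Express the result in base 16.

0x1003

Add column by column in base 16, right to left:
  E+D = B carry 1
  B+4+1 = 0 carry 1
  3+E+1 = 2 carry 1
  F+5+1 = 5 carry 1
  4+B+1 = 0 carry 1
  final carry 1
Sum = 0x10520B; now AND with 0xF1C37:
  1&0=0, 0&F=0, 5&1=1, 2&C=0, 0&3=0, B&7=3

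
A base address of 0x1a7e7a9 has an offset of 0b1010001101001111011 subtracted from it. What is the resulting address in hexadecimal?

0x1a2cd2e

0b1010001101001111011 = 0x51a7b in hexadecimal.
Subtract column by column in base 16:
  9-b → e (borrow)
  a-7-1 → 2
  7-a → d (borrow)
  e-1-1 → c
  7-5 → 2
  a-0 → a
  1-0 → 1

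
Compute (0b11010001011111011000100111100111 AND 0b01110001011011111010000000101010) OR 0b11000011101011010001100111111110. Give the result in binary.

0b11010011111011011001100111111110

0b11010001011111011000100111100111 AND 0b01110001011011111010000000101010 = 0b01010001011011011000000000100010.
Then OR with 0b11000011101011010001100111111110.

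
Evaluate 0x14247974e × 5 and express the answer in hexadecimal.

Multiply each base-16 digit by 5, carrying:
  e×5 = 70 → write 6 carry 4
  4×5+4 = 24 → write 8 carry 1
  7×5+1 = 36 → write 4 carry 2
  9×5+2 = 47 → write f carry 2
  7×5+2 = 37 → write 5 carry 2
  4×5+2 = 22 → write 6 carry 1
  2×5+1 = 11 → write b
  4×5 = 20 → write 4 carry 1
  1×5+1 = 6 → write 6

0x64b65f486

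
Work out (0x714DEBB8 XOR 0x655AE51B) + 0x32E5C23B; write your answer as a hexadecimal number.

First 0x714DEBB8 XOR 0x655AE51B = 0x14170EA3.
Add column by column in base 16, right to left:
  3+B = E
  A+3 = D
  E+2 = 0 carry 1
  0+C+1 = D
  7+5 = C
  1+E = F
  4+2 = 6
  1+3 = 4

0x46FCD0DE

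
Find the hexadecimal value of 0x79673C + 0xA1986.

0x8380C2

Add column by column in base 16, right to left:
  C+6 = 2 carry 1
  3+8+1 = C
  7+9 = 0 carry 1
  6+1+1 = 8
  9+A = 3 carry 1
  7+0+1 = 8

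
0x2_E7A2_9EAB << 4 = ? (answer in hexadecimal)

0x2E7A29EAB0

Shifting left by 4 bits = 1 hex digit: append 1 zero.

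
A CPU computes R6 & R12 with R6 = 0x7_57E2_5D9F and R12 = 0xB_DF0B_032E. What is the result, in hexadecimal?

AND each hex digit independently (no carries):
  7&B=3, 5&D=5, 7&F=7, E&0=0, 2&B=2, 5&0=0, D&3=1, 9&2=0, F&E=E

0x35702010E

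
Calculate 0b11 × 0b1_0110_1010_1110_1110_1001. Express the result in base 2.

0b10001000000110010111011

Multiply each base-2 digit by 3, carrying:
  1×3 = 3 → write 1 carry 1
  0×3+1 = 1 → write 1
  0×3 = 0 → write 0
  1×3 = 3 → write 1 carry 1
  0×3+1 = 1 → write 1
  1×3 = 3 → write 1 carry 1
  1×3+1 = 4 → write 0 carry 2
  1×3+2 = 5 → write 1 carry 2
  0×3+2 = 2 → write 0 carry 1
  1×3+1 = 4 → write 0 carry 2
  1×3+2 = 5 → write 1 carry 2
  1×3+2 = 5 → write 1 carry 2
  0×3+2 = 2 → write 0 carry 1
  1×3+1 = 4 → write 0 carry 2
  0×3+2 = 2 → write 0 carry 1
  1×3+1 = 4 → write 0 carry 2
  0×3+2 = 2 → write 0 carry 1
  1×3+1 = 4 → write 0 carry 2
  1×3+2 = 5 → write 1 carry 2
  0×3+2 = 2 → write 0 carry 1
  1×3+1 = 4 → write 0 carry 2
  remaining carry: 10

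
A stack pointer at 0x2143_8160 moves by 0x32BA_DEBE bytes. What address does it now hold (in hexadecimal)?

0x53FE601E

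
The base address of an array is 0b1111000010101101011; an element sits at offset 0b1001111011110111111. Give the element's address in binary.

0b11000111110100101010

Add column by column in base 2, right to left:
  1+1 = 0 carry 1
  1+1+1 = 1 carry 1
  0+1+1 = 0 carry 1
  1+1+1 = 1 carry 1
  0+1+1 = 0 carry 1
  1+1+1 = 1 carry 1
  1+0+1 = 0 carry 1
  0+1+1 = 0 carry 1
  1+1+1 = 1 carry 1
  0+1+1 = 0 carry 1
  1+1+1 = 1 carry 1
  0+0+1 = 1
  0+1 = 1
  0+1 = 1
  0+1 = 1
  1+1 = 0 carry 1
  1+0+1 = 0 carry 1
  1+0+1 = 0 carry 1
  1+1+1 = 1 carry 1
  final carry 1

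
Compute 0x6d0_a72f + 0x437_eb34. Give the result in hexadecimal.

0xb089263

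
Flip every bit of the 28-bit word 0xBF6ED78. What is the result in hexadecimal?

Each hex digit d becomes F−d:
  B→4, F→0, 6→9, E→1, D→2, 7→8, 8→7

0x4091287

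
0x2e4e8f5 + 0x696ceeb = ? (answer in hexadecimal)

0x97bb7e0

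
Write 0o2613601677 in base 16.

0x162F03BF

Each octal digit is 3 bits: 2=010 6=110 1=001 3=011 6=110 0=000 1=001 6=110 7=111 7=111.
Group the bits into nibbles: 0001 0110 0010 1111 0000 0011 1011 1111 → 162F03BF.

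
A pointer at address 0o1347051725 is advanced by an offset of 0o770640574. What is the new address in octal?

0o2337712521

Add column by column in base 8, right to left:
  5+4 = 1 carry 1
  2+7+1 = 2 carry 1
  7+5+1 = 5 carry 1
  1+0+1 = 2
  5+4 = 1 carry 1
  0+6+1 = 7
  7+0 = 7
  4+7 = 3 carry 1
  3+7+1 = 3 carry 1
  1+0+1 = 2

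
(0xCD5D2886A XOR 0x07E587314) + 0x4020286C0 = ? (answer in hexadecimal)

0x10AD8D823E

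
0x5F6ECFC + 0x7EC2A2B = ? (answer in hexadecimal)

Add column by column in base 16, right to left:
  C+B = 7 carry 1
  F+2+1 = 2 carry 1
  C+A+1 = 7 carry 1
  E+2+1 = 1 carry 1
  6+C+1 = 3 carry 1
  F+E+1 = E carry 1
  5+7+1 = D

0xDE31727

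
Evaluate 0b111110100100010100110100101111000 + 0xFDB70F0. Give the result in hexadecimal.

0b111110100100010100110100101111000 = 0x1F48A6978 in hexadecimal.
Add column by column in base 16, right to left:
  8+0 = 8
  7+F = 6 carry 1
  9+0+1 = A
  6+7 = D
  A+B = 5 carry 1
  8+D+1 = 6 carry 1
  4+F+1 = 4 carry 1
  F+0+1 = 0 carry 1
  1+0+1 = 2

0x20465DA68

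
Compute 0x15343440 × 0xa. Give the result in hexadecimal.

0xd40a0a80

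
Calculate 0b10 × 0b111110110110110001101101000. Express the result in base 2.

0b1111101101101100011011010000

Multiply each base-2 digit by 2, carrying:
  0×2 = 0 → write 0
  0×2 = 0 → write 0
  0×2 = 0 → write 0
  1×2 = 2 → write 0 carry 1
  0×2+1 = 1 → write 1
  1×2 = 2 → write 0 carry 1
  1×2+1 = 3 → write 1 carry 1
  0×2+1 = 1 → write 1
  1×2 = 2 → write 0 carry 1
  1×2+1 = 3 → write 1 carry 1
  0×2+1 = 1 → write 1
  0×2 = 0 → write 0
  0×2 = 0 → write 0
  1×2 = 2 → write 0 carry 1
  1×2+1 = 3 → write 1 carry 1
  0×2+1 = 1 → write 1
  1×2 = 2 → write 0 carry 1
  1×2+1 = 3 → write 1 carry 1
  0×2+1 = 1 → write 1
  1×2 = 2 → write 0 carry 1
  1×2+1 = 3 → write 1 carry 1
  0×2+1 = 1 → write 1
  1×2 = 2 → write 0 carry 1
  1×2+1 = 3 → write 1 carry 1
  1×2+1 = 3 → write 1 carry 1
  1×2+1 = 3 → write 1 carry 1
  1×2+1 = 3 → write 1 carry 1
  remaining carry: 1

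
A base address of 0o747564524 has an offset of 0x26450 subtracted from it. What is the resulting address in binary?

0o747564524 = 0b111100111101110100101010100 in binary.
0x26450 = 0b100110010001010000 in binary.
Subtract column by column in base 2:
  0-0 → 0
  0-0 → 0
  1-0 → 1
  0-0 → 0
  1-1 → 0
  0-0 → 0
  1-1 → 0
  0-0 → 0
  1-0 → 1
  0-0 → 0
  0-1 → 1 (borrow)
  1-0-1 → 0
  0-0 → 0
  1-1 → 0
  1-1 → 0
  1-0 → 1
  0-0 → 0
  1-1 → 0
  1-0 → 1
  1-0 → 1
  1-0 → 1
  0-0 → 0
  0-0 → 0
  1-0 → 1
  1-0 → 1
  1-0 → 1
  1-0 → 1

0b111100111001000010100000100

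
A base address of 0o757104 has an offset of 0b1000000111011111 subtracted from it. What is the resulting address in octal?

0o656145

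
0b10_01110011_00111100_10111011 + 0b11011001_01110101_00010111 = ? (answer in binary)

Add column by column in base 2, right to left:
  1+1 = 0 carry 1
  1+1+1 = 1 carry 1
  0+1+1 = 0 carry 1
  1+0+1 = 0 carry 1
  1+1+1 = 1 carry 1
  1+0+1 = 0 carry 1
  0+0+1 = 1
  1+0 = 1
  0+1 = 1
  0+0 = 0
  1+1 = 0 carry 1
  1+0+1 = 0 carry 1
  1+1+1 = 1 carry 1
  1+1+1 = 1 carry 1
  0+1+1 = 0 carry 1
  0+0+1 = 1
  1+1 = 0 carry 1
  1+0+1 = 0 carry 1
  0+0+1 = 1
  0+1 = 1
  1+1 = 0 carry 1
  1+0+1 = 0 carry 1
  1+1+1 = 1 carry 1
  0+1+1 = 0 carry 1
  0+0+1 = 1
  1+0 = 1

0b11010011001011000111010010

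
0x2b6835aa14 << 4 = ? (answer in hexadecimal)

0x2b6835aa140

Shifting left by 4 bits = 1 hex digit: append 1 zero.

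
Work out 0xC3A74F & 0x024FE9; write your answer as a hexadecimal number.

AND each hex digit independently (no carries):
  C&0=0, 3&2=2, A&4=0, 7&F=7, 4&E=4, F&9=9

0x020749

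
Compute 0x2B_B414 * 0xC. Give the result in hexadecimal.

Multiply each base-16 digit by 12, carrying:
  4×12 = 48 → write 0 carry 3
  1×12+3 = 15 → write F
  4×12 = 48 → write 0 carry 3
  B×12+3 = 135 → write 7 carry 8
  B×12+8 = 140 → write C carry 8
  2×12+8 = 32 → write 0 carry 2
  remaining carry: 2

0x20C70F0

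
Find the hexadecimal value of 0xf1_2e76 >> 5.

0x78973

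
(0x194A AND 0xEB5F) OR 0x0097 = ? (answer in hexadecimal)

0x9DF

0x194A AND 0xEB5F = 0x094A.
Then OR with 0x0097.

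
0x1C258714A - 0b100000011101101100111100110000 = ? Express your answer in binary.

0b110100001111000011010001000011010

0x1C258714A = 0b111000010010110000111000101001010 in binary.
Subtract column by column in base 2:
  0-0 → 0
  1-0 → 1
  0-0 → 0
  1-0 → 1
  0-1 → 1 (borrow)
  0-1-1 → 0 (borrow)
  1-0-1 → 0
  0-0 → 0
  1-1 → 0
  0-1 → 1 (borrow)
  0-1-1 → 0 (borrow)
  0-1-1 → 0 (borrow)
  1-0-1 → 0
  1-0 → 1
  1-1 → 0
  0-1 → 1 (borrow)
  0-0-1 → 1 (borrow)
  0-1-1 → 0 (borrow)
  0-1-1 → 0 (borrow)
  1-0-1 → 0
  1-1 → 0
  0-1 → 1 (borrow)
  1-1-1 → 1 (borrow)
  0-0-1 → 1 (borrow)
  0-0-1 → 1 (borrow)
  1-0-1 → 0
  0-0 → 0
  0-0 → 0
  0-0 → 0
  0-1 → 1 (borrow)
  1-0-1 → 0
  1-0 → 1
  1-0 → 1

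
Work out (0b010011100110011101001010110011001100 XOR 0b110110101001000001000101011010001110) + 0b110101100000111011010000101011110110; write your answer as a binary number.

0b1011010110000010111100000010100111000

First 0b010011100110011101001010110011001100 XOR 0b110110101001000001000101011010001110 = 0b100101001111011100001111101001000010.
Add column by column in base 2, right to left:
  0+0 = 0
  1+1 = 0 carry 1
  0+1+1 = 0 carry 1
  0+0+1 = 1
  0+1 = 1
  0+1 = 1
  1+1 = 0 carry 1
  0+1+1 = 0 carry 1
  0+0+1 = 1
  1+1 = 0 carry 1
  0+0+1 = 1
  1+1 = 0 carry 1
  1+0+1 = 0 carry 1
  1+0+1 = 0 carry 1
  1+0+1 = 0 carry 1
  1+0+1 = 0 carry 1
  0+1+1 = 0 carry 1
  0+0+1 = 1
  0+1 = 1
  0+1 = 1
  1+0 = 1
  1+1 = 0 carry 1
  1+1+1 = 1 carry 1
  0+1+1 = 0 carry 1
  1+0+1 = 0 carry 1
  1+0+1 = 0 carry 1
  1+0+1 = 0 carry 1
  1+0+1 = 0 carry 1
  0+0+1 = 1
  0+1 = 1
  1+1 = 0 carry 1
  0+0+1 = 1
  1+1 = 0 carry 1
  0+0+1 = 1
  0+1 = 1
  1+1 = 0 carry 1
  final carry 1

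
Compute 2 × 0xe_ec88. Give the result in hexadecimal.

0x1dd910

Multiply each base-16 digit by 2, carrying:
  8×2 = 16 → write 0 carry 1
  8×2+1 = 17 → write 1 carry 1
  c×2+1 = 25 → write 9 carry 1
  e×2+1 = 29 → write d carry 1
  e×2+1 = 29 → write d carry 1
  remaining carry: 1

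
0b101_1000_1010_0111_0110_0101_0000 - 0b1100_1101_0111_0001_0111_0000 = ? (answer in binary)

0b100101111010000010011100000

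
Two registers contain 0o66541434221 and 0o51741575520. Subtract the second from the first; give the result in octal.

Subtract column by column in base 8:
  1-0 → 1
  2-2 → 0
  2-5 → 5 (borrow)
  4-5-1 → 6 (borrow)
  3-7-1 → 3 (borrow)
  4-5-1 → 6 (borrow)
  1-1-1 → 7 (borrow)
  4-4-1 → 7 (borrow)
  5-7-1 → 5 (borrow)
  6-1-1 → 4
  6-5 → 1

0o14577636501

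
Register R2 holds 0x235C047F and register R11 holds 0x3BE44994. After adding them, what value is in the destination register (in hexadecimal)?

Add column by column in base 16, right to left:
  F+4 = 3 carry 1
  7+9+1 = 1 carry 1
  4+9+1 = E
  0+4 = 4
  C+4 = 0 carry 1
  5+E+1 = 4 carry 1
  3+B+1 = F
  2+3 = 5

0x5F404E13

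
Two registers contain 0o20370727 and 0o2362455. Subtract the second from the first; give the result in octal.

0o16006252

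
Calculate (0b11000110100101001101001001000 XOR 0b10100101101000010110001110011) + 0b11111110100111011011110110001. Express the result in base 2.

First 0b11000110100101001101001001000 XOR 0b10100101101000010110001110011 = 0b01100011001101011011000111011.
Add column by column in base 2, right to left:
  1+1 = 0 carry 1
  1+0+1 = 0 carry 1
  0+0+1 = 1
  1+0 = 1
  1+1 = 0 carry 1
  1+1+1 = 1 carry 1
  0+0+1 = 1
  0+1 = 1
  0+1 = 1
  1+1 = 0 carry 1
  1+1+1 = 1 carry 1
  0+0+1 = 1
  1+1 = 0 carry 1
  1+1+1 = 1 carry 1
  0+0+1 = 1
  1+1 = 0 carry 1
  0+1+1 = 0 carry 1
  1+1+1 = 1 carry 1
  1+0+1 = 0 carry 1
  0+0+1 = 1
  0+1 = 1
  1+0 = 1
  1+1 = 0 carry 1
  0+1+1 = 0 carry 1
  0+1+1 = 0 carry 1
  0+1+1 = 0 carry 1
  1+1+1 = 1 carry 1
  1+1+1 = 1 carry 1
  0+1+1 = 0 carry 1
  final carry 1

0b101100001110100110110111101100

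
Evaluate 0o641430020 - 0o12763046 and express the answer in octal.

0o626444752

Subtract column by column in base 8:
  0-6 → 2 (borrow)
  2-4-1 → 5 (borrow)
  0-0-1 → 7 (borrow)
  0-3-1 → 4 (borrow)
  3-6-1 → 4 (borrow)
  4-7-1 → 4 (borrow)
  1-2-1 → 6 (borrow)
  4-1-1 → 2
  6-0 → 6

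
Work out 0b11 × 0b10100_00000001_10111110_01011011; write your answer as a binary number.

Multiply each base-2 digit by 3, carrying:
  1×3 = 3 → write 1 carry 1
  1×3+1 = 4 → write 0 carry 2
  0×3+2 = 2 → write 0 carry 1
  1×3+1 = 4 → write 0 carry 2
  1×3+2 = 5 → write 1 carry 2
  0×3+2 = 2 → write 0 carry 1
  1×3+1 = 4 → write 0 carry 2
  0×3+2 = 2 → write 0 carry 1
  0×3+1 = 1 → write 1
  1×3 = 3 → write 1 carry 1
  1×3+1 = 4 → write 0 carry 2
  1×3+2 = 5 → write 1 carry 2
  1×3+2 = 5 → write 1 carry 2
  1×3+2 = 5 → write 1 carry 2
  0×3+2 = 2 → write 0 carry 1
  1×3+1 = 4 → write 0 carry 2
  1×3+2 = 5 → write 1 carry 2
  0×3+2 = 2 → write 0 carry 1
  0×3+1 = 1 → write 1
  0×3 = 0 → write 0
  0×3 = 0 → write 0
  0×3 = 0 → write 0
  0×3 = 0 → write 0
  0×3 = 0 → write 0
  0×3 = 0 → write 0
  0×3 = 0 → write 0
  1×3 = 3 → write 1 carry 1
  0×3+1 = 1 → write 1
  1×3 = 3 → write 1 carry 1
  remaining carry: 1

0b111100000001010011101100010001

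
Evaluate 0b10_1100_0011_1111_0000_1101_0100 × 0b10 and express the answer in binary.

Multiply each base-2 digit by 2, carrying:
  0×2 = 0 → write 0
  0×2 = 0 → write 0
  1×2 = 2 → write 0 carry 1
  0×2+1 = 1 → write 1
  1×2 = 2 → write 0 carry 1
  0×2+1 = 1 → write 1
  1×2 = 2 → write 0 carry 1
  1×2+1 = 3 → write 1 carry 1
  0×2+1 = 1 → write 1
  0×2 = 0 → write 0
  0×2 = 0 → write 0
  0×2 = 0 → write 0
  1×2 = 2 → write 0 carry 1
  1×2+1 = 3 → write 1 carry 1
  1×2+1 = 3 → write 1 carry 1
  1×2+1 = 3 → write 1 carry 1
  1×2+1 = 3 → write 1 carry 1
  1×2+1 = 3 → write 1 carry 1
  0×2+1 = 1 → write 1
  0×2 = 0 → write 0
  0×2 = 0 → write 0
  0×2 = 0 → write 0
  1×2 = 2 → write 0 carry 1
  1×2+1 = 3 → write 1 carry 1
  0×2+1 = 1 → write 1
  1×2 = 2 → write 0 carry 1
  remaining carry: 1

0b101100001111110000110101000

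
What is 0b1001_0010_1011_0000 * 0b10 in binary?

0b10010010101100000

Multiply each base-2 digit by 2, carrying:
  0×2 = 0 → write 0
  0×2 = 0 → write 0
  0×2 = 0 → write 0
  0×2 = 0 → write 0
  1×2 = 2 → write 0 carry 1
  1×2+1 = 3 → write 1 carry 1
  0×2+1 = 1 → write 1
  1×2 = 2 → write 0 carry 1
  0×2+1 = 1 → write 1
  1×2 = 2 → write 0 carry 1
  0×2+1 = 1 → write 1
  0×2 = 0 → write 0
  1×2 = 2 → write 0 carry 1
  0×2+1 = 1 → write 1
  0×2 = 0 → write 0
  1×2 = 2 → write 0 carry 1
  remaining carry: 1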